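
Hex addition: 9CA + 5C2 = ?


Align and add column by column (LSB to MSB, each column mod 16 with carry):
  09CA
+ 05C2
  ----
  col 0: A(10) + 2(2) + 0 (carry in) = 12 → C(12), carry out 0
  col 1: C(12) + C(12) + 0 (carry in) = 24 → 8(8), carry out 1
  col 2: 9(9) + 5(5) + 1 (carry in) = 15 → F(15), carry out 0
  col 3: 0(0) + 0(0) + 0 (carry in) = 0 → 0(0), carry out 0
Reading digits MSB→LSB: 0F8C
Strip leading zeros: F8C
= 0xF8C


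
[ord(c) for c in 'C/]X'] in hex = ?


String: 'C/]X'  (4 characters)
Per-character ASCII lookup:
  'C': uppercase starts at 65: 'C' = 65 + 2 = 67 → 0x43
  '/': special character: '/' = 47 → 0x2F
  ']': special character: ']' = 93 → 0x5D
  'X': uppercase starts at 65: 'X' = 65 + 23 = 88 → 0x58
= 0x43 0x2F 0x5D 0x58


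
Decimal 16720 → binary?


Divide by 2 repeatedly:
16720 ÷ 2 = 8360 remainder 0
8360 ÷ 2 = 4180 remainder 0
4180 ÷ 2 = 2090 remainder 0
2090 ÷ 2 = 1045 remainder 0
1045 ÷ 2 = 522 remainder 1
522 ÷ 2 = 261 remainder 0
261 ÷ 2 = 130 remainder 1
130 ÷ 2 = 65 remainder 0
65 ÷ 2 = 32 remainder 1
32 ÷ 2 = 16 remainder 0
16 ÷ 2 = 8 remainder 0
8 ÷ 2 = 4 remainder 0
4 ÷ 2 = 2 remainder 0
2 ÷ 2 = 1 remainder 0
1 ÷ 2 = 0 remainder 1
Reading remainders bottom-up:
= 100000101010000


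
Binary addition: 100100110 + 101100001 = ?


Align and add column by column (LSB to MSB, carry propagating):
  0100100110
+ 0101100001
  ----------
  col 0: 0 + 1 + 0 (carry in) = 1 → bit 1, carry out 0
  col 1: 1 + 0 + 0 (carry in) = 1 → bit 1, carry out 0
  col 2: 1 + 0 + 0 (carry in) = 1 → bit 1, carry out 0
  col 3: 0 + 0 + 0 (carry in) = 0 → bit 0, carry out 0
  col 4: 0 + 0 + 0 (carry in) = 0 → bit 0, carry out 0
  col 5: 1 + 1 + 0 (carry in) = 2 → bit 0, carry out 1
  col 6: 0 + 1 + 1 (carry in) = 2 → bit 0, carry out 1
  col 7: 0 + 0 + 1 (carry in) = 1 → bit 1, carry out 0
  col 8: 1 + 1 + 0 (carry in) = 2 → bit 0, carry out 1
  col 9: 0 + 0 + 1 (carry in) = 1 → bit 1, carry out 0
Reading bits MSB→LSB: 1010000111
Strip leading zeros: 1010000111
= 1010000111


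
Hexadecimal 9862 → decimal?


Positional values:
Position 0: 2 × 16^0 = 2 × 1 = 2
Position 1: 6 × 16^1 = 6 × 16 = 96
Position 2: 8 × 16^2 = 8 × 256 = 2048
Position 3: 9 × 16^3 = 9 × 4096 = 36864
Sum = 2 + 96 + 2048 + 36864
= 39010


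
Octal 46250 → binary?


Each octal digit → 3 binary bits:
  4 = 100
  6 = 110
  2 = 010
  5 = 101
  0 = 000
Concatenate: 100 110 010 101 000
= 100110010101000


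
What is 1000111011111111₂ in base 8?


Group into 3-bit groups: 001000111011111111
  001 = 1
  000 = 0
  111 = 7
  011 = 3
  111 = 7
  111 = 7
= 0o107377


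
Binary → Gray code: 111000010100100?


Binary: 111000010100100
Gray code: G = B XOR (B >> 1)
B >> 1 = 011100001010010
111000010100100 XOR 011100001010010:
  1 XOR 0 = 1
  1 XOR 1 = 0
  1 XOR 1 = 0
  0 XOR 1 = 1
  0 XOR 0 = 0
  0 XOR 0 = 0
  0 XOR 0 = 0
  1 XOR 0 = 1
  0 XOR 1 = 1
  1 XOR 0 = 1
  0 XOR 1 = 1
  0 XOR 0 = 0
  1 XOR 0 = 1
  0 XOR 1 = 1
  0 XOR 0 = 0
= 100100011110110


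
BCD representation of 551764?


Each digit → 4-bit binary:
  5 → 0101
  5 → 0101
  1 → 0001
  7 → 0111
  6 → 0110
  4 → 0100
= 0101 0101 0001 0111 0110 0100


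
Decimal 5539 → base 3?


Divide by 3 repeatedly:
5539 ÷ 3 = 1846 remainder 1
1846 ÷ 3 = 615 remainder 1
615 ÷ 3 = 205 remainder 0
205 ÷ 3 = 68 remainder 1
68 ÷ 3 = 22 remainder 2
22 ÷ 3 = 7 remainder 1
7 ÷ 3 = 2 remainder 1
2 ÷ 3 = 0 remainder 2
Reading remainders bottom-up:
= 21121011


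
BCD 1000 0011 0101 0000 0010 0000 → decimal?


Each 4-bit group → digit:
  1000 → 8
  0011 → 3
  0101 → 5
  0000 → 0
  0010 → 2
  0000 → 0
= 835020


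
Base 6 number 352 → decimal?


Positional values (base 6):
  2 × 6^0 = 2 × 1 = 2
  5 × 6^1 = 5 × 6 = 30
  3 × 6^2 = 3 × 36 = 108
Sum = 2 + 30 + 108
= 140


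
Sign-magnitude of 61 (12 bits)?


Sign bit: 0 (positive)
Magnitude: 61 = 00000111101
= 000000111101


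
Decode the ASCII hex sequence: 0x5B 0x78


Codes (hex): 0x5B 0x78
Per-code ASCII lookup:
  0x5B = 91  (special character) → '['
  0x78 = 120  (range 97-122: lowercase, 120 - 97 = 23) → 'x'
= '[x'


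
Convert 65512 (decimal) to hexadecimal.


Divide by 16 repeatedly:
65512 ÷ 16 = 4094 remainder 8 (8)
4094 ÷ 16 = 255 remainder 14 (E)
255 ÷ 16 = 15 remainder 15 (F)
15 ÷ 16 = 0 remainder 15 (F)
Reading remainders bottom-up:
= 0xFFE8


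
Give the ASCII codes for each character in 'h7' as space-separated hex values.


String: 'h7'  (2 characters)
Per-character ASCII lookup:
  'h': lowercase starts at 97: 'h' = 97 + 7 = 104 → 0x68
  '7': digits start at 48: '7' = 48 + 7 = 55 → 0x37
= 0x68 0x37


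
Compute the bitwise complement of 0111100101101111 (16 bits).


Original: 0111100101101111
Invert all bits:
  bit 0: 0 → 1
  bit 1: 1 → 0
  bit 2: 1 → 0
  bit 3: 1 → 0
  bit 4: 1 → 0
  bit 5: 0 → 1
  bit 6: 0 → 1
  bit 7: 1 → 0
  bit 8: 0 → 1
  bit 9: 1 → 0
  bit 10: 1 → 0
  bit 11: 0 → 1
  bit 12: 1 → 0
  bit 13: 1 → 0
  bit 14: 1 → 0
  bit 15: 1 → 0
= 1000011010010000


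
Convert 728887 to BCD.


Each digit → 4-bit binary:
  7 → 0111
  2 → 0010
  8 → 1000
  8 → 1000
  8 → 1000
  7 → 0111
= 0111 0010 1000 1000 1000 0111


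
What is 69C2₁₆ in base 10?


Positional values:
Position 0: 2 × 16^0 = 2 × 1 = 2
Position 1: C × 16^1 = 12 × 16 = 192
Position 2: 9 × 16^2 = 9 × 256 = 2304
Position 3: 6 × 16^3 = 6 × 4096 = 24576
Sum = 2 + 192 + 2304 + 24576
= 27074


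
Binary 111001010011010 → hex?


Group into 4-bit nibbles: 0111001010011010
  0111 = 7
  0010 = 2
  1001 = 9
  1010 = A
= 0x729A


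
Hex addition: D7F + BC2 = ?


Align and add column by column (LSB to MSB, each column mod 16 with carry):
  0D7F
+ 0BC2
  ----
  col 0: F(15) + 2(2) + 0 (carry in) = 17 → 1(1), carry out 1
  col 1: 7(7) + C(12) + 1 (carry in) = 20 → 4(4), carry out 1
  col 2: D(13) + B(11) + 1 (carry in) = 25 → 9(9), carry out 1
  col 3: 0(0) + 0(0) + 1 (carry in) = 1 → 1(1), carry out 0
Reading digits MSB→LSB: 1941
Strip leading zeros: 1941
= 0x1941


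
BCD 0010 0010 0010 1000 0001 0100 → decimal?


Each 4-bit group → digit:
  0010 → 2
  0010 → 2
  0010 → 2
  1000 → 8
  0001 → 1
  0100 → 4
= 222814


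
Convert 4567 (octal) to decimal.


Positional values:
Position 0: 7 × 8^0 = 7
Position 1: 6 × 8^1 = 48
Position 2: 5 × 8^2 = 320
Position 3: 4 × 8^3 = 2048
Sum = 7 + 48 + 320 + 2048
= 2423


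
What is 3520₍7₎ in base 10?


Positional values (base 7):
  0 × 7^0 = 0 × 1 = 0
  2 × 7^1 = 2 × 7 = 14
  5 × 7^2 = 5 × 49 = 245
  3 × 7^3 = 3 × 343 = 1029
Sum = 0 + 14 + 245 + 1029
= 1288


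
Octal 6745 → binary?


Each octal digit → 3 binary bits:
  6 = 110
  7 = 111
  4 = 100
  5 = 101
Concatenate: 110 111 100 101
= 110111100101


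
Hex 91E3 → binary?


Each hex digit → 4 binary bits:
  9 = 1001
  1 = 0001
  E = 1110
  3 = 0011
Concatenate: 1001 0001 1110 0011
= 1001000111100011


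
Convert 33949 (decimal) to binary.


Divide by 2 repeatedly:
33949 ÷ 2 = 16974 remainder 1
16974 ÷ 2 = 8487 remainder 0
8487 ÷ 2 = 4243 remainder 1
4243 ÷ 2 = 2121 remainder 1
2121 ÷ 2 = 1060 remainder 1
1060 ÷ 2 = 530 remainder 0
530 ÷ 2 = 265 remainder 0
265 ÷ 2 = 132 remainder 1
132 ÷ 2 = 66 remainder 0
66 ÷ 2 = 33 remainder 0
33 ÷ 2 = 16 remainder 1
16 ÷ 2 = 8 remainder 0
8 ÷ 2 = 4 remainder 0
4 ÷ 2 = 2 remainder 0
2 ÷ 2 = 1 remainder 0
1 ÷ 2 = 0 remainder 1
Reading remainders bottom-up:
= 1000010010011101


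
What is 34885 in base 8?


Divide by 8 repeatedly:
34885 ÷ 8 = 4360 remainder 5
4360 ÷ 8 = 545 remainder 0
545 ÷ 8 = 68 remainder 1
68 ÷ 8 = 8 remainder 4
8 ÷ 8 = 1 remainder 0
1 ÷ 8 = 0 remainder 1
Reading remainders bottom-up:
= 0o104105


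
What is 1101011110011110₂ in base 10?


Positional values:
Bit 1: 1 × 2^1 = 2
Bit 2: 1 × 2^2 = 4
Bit 3: 1 × 2^3 = 8
Bit 4: 1 × 2^4 = 16
Bit 7: 1 × 2^7 = 128
Bit 8: 1 × 2^8 = 256
Bit 9: 1 × 2^9 = 512
Bit 10: 1 × 2^10 = 1024
Bit 12: 1 × 2^12 = 4096
Bit 14: 1 × 2^14 = 16384
Bit 15: 1 × 2^15 = 32768
Sum = 2 + 4 + 8 + 16 + 128 + 256 + 512 + 1024 + 4096 + 16384 + 32768
= 55198


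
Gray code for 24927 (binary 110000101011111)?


Binary: 110000101011111
Gray code: G = B XOR (B >> 1)
B >> 1 = 011000010101111
110000101011111 XOR 011000010101111:
  1 XOR 0 = 1
  1 XOR 1 = 0
  0 XOR 1 = 1
  0 XOR 0 = 0
  0 XOR 0 = 0
  0 XOR 0 = 0
  1 XOR 0 = 1
  0 XOR 1 = 1
  1 XOR 0 = 1
  0 XOR 1 = 1
  1 XOR 0 = 1
  1 XOR 1 = 0
  1 XOR 1 = 0
  1 XOR 1 = 0
  1 XOR 1 = 0
= 101000111110000


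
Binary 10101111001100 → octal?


Group into 3-bit groups: 010101111001100
  010 = 2
  101 = 5
  111 = 7
  001 = 1
  100 = 4
= 0o25714


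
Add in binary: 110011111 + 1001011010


Align and add column by column (LSB to MSB, carry propagating):
  00110011111
+ 01001011010
  -----------
  col 0: 1 + 0 + 0 (carry in) = 1 → bit 1, carry out 0
  col 1: 1 + 1 + 0 (carry in) = 2 → bit 0, carry out 1
  col 2: 1 + 0 + 1 (carry in) = 2 → bit 0, carry out 1
  col 3: 1 + 1 + 1 (carry in) = 3 → bit 1, carry out 1
  col 4: 1 + 1 + 1 (carry in) = 3 → bit 1, carry out 1
  col 5: 0 + 0 + 1 (carry in) = 1 → bit 1, carry out 0
  col 6: 0 + 1 + 0 (carry in) = 1 → bit 1, carry out 0
  col 7: 1 + 0 + 0 (carry in) = 1 → bit 1, carry out 0
  col 8: 1 + 0 + 0 (carry in) = 1 → bit 1, carry out 0
  col 9: 0 + 1 + 0 (carry in) = 1 → bit 1, carry out 0
  col 10: 0 + 0 + 0 (carry in) = 0 → bit 0, carry out 0
Reading bits MSB→LSB: 01111111001
Strip leading zeros: 1111111001
= 1111111001


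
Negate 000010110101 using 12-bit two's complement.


Original: 000010110101
Step 1 - Invert all bits: 111101001010
Step 2 - Add 1: 111101001010 + 1
= 111101001011 (represents -181)


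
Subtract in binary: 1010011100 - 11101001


Align and subtract column by column (LSB to MSB, borrowing when needed):
  1010011100
- 0011101001
  ----------
  col 0: (0 - 0 borrow-in) - 1 → borrow from next column: (0+2) - 1 = 1, borrow out 1
  col 1: (0 - 1 borrow-in) - 0 → borrow from next column: (-1+2) - 0 = 1, borrow out 1
  col 2: (1 - 1 borrow-in) - 0 → 0 - 0 = 0, borrow out 0
  col 3: (1 - 0 borrow-in) - 1 → 1 - 1 = 0, borrow out 0
  col 4: (1 - 0 borrow-in) - 0 → 1 - 0 = 1, borrow out 0
  col 5: (0 - 0 borrow-in) - 1 → borrow from next column: (0+2) - 1 = 1, borrow out 1
  col 6: (0 - 1 borrow-in) - 1 → borrow from next column: (-1+2) - 1 = 0, borrow out 1
  col 7: (1 - 1 borrow-in) - 1 → borrow from next column: (0+2) - 1 = 1, borrow out 1
  col 8: (0 - 1 borrow-in) - 0 → borrow from next column: (-1+2) - 0 = 1, borrow out 1
  col 9: (1 - 1 borrow-in) - 0 → 0 - 0 = 0, borrow out 0
Reading bits MSB→LSB: 0110110011
Strip leading zeros: 110110011
= 110110011


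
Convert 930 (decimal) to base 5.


Divide by 5 repeatedly:
930 ÷ 5 = 186 remainder 0
186 ÷ 5 = 37 remainder 1
37 ÷ 5 = 7 remainder 2
7 ÷ 5 = 1 remainder 2
1 ÷ 5 = 0 remainder 1
Reading remainders bottom-up:
= 12210


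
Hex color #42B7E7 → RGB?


Hex: #42B7E7
R = 42₁₆ = 66
G = B7₁₆ = 183
B = E7₁₆ = 231
= RGB(66, 183, 231)


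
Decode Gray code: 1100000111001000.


Gray code: 1100000111001000
MSB stays the same: 1
Each subsequent bit = prev_binary XOR current_gray:
  B[1] = 1 XOR 1 = 0
  B[2] = 0 XOR 0 = 0
  B[3] = 0 XOR 0 = 0
  B[4] = 0 XOR 0 = 0
  B[5] = 0 XOR 0 = 0
  B[6] = 0 XOR 0 = 0
  B[7] = 0 XOR 1 = 1
  B[8] = 1 XOR 1 = 0
  B[9] = 0 XOR 1 = 1
  B[10] = 1 XOR 0 = 1
  B[11] = 1 XOR 0 = 1
  B[12] = 1 XOR 1 = 0
  B[13] = 0 XOR 0 = 0
  B[14] = 0 XOR 0 = 0
  B[15] = 0 XOR 0 = 0
= 1000000101110000 (33136 decimal)


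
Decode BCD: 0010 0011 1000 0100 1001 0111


Each 4-bit group → digit:
  0010 → 2
  0011 → 3
  1000 → 8
  0100 → 4
  1001 → 9
  0111 → 7
= 238497


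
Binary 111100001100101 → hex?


Group into 4-bit nibbles: 0111100001100101
  0111 = 7
  1000 = 8
  0110 = 6
  0101 = 5
= 0x7865


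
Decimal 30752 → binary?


Divide by 2 repeatedly:
30752 ÷ 2 = 15376 remainder 0
15376 ÷ 2 = 7688 remainder 0
7688 ÷ 2 = 3844 remainder 0
3844 ÷ 2 = 1922 remainder 0
1922 ÷ 2 = 961 remainder 0
961 ÷ 2 = 480 remainder 1
480 ÷ 2 = 240 remainder 0
240 ÷ 2 = 120 remainder 0
120 ÷ 2 = 60 remainder 0
60 ÷ 2 = 30 remainder 0
30 ÷ 2 = 15 remainder 0
15 ÷ 2 = 7 remainder 1
7 ÷ 2 = 3 remainder 1
3 ÷ 2 = 1 remainder 1
1 ÷ 2 = 0 remainder 1
Reading remainders bottom-up:
= 111100000100000


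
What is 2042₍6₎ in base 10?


Positional values (base 6):
  2 × 6^0 = 2 × 1 = 2
  4 × 6^1 = 4 × 6 = 24
  0 × 6^2 = 0 × 36 = 0
  2 × 6^3 = 2 × 216 = 432
Sum = 2 + 24 + 0 + 432
= 458


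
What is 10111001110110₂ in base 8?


Group into 3-bit groups: 010111001110110
  010 = 2
  111 = 7
  001 = 1
  110 = 6
  110 = 6
= 0o27166


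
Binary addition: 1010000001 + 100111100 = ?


Align and add column by column (LSB to MSB, carry propagating):
  01010000001
+ 00100111100
  -----------
  col 0: 1 + 0 + 0 (carry in) = 1 → bit 1, carry out 0
  col 1: 0 + 0 + 0 (carry in) = 0 → bit 0, carry out 0
  col 2: 0 + 1 + 0 (carry in) = 1 → bit 1, carry out 0
  col 3: 0 + 1 + 0 (carry in) = 1 → bit 1, carry out 0
  col 4: 0 + 1 + 0 (carry in) = 1 → bit 1, carry out 0
  col 5: 0 + 1 + 0 (carry in) = 1 → bit 1, carry out 0
  col 6: 0 + 0 + 0 (carry in) = 0 → bit 0, carry out 0
  col 7: 1 + 0 + 0 (carry in) = 1 → bit 1, carry out 0
  col 8: 0 + 1 + 0 (carry in) = 1 → bit 1, carry out 0
  col 9: 1 + 0 + 0 (carry in) = 1 → bit 1, carry out 0
  col 10: 0 + 0 + 0 (carry in) = 0 → bit 0, carry out 0
Reading bits MSB→LSB: 01110111101
Strip leading zeros: 1110111101
= 1110111101


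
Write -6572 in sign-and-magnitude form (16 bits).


Sign bit: 1 (negative)
Magnitude: 6572 = 001100110101100
= 1001100110101100


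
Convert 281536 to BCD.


Each digit → 4-bit binary:
  2 → 0010
  8 → 1000
  1 → 0001
  5 → 0101
  3 → 0011
  6 → 0110
= 0010 1000 0001 0101 0011 0110


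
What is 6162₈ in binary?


Each octal digit → 3 binary bits:
  6 = 110
  1 = 001
  6 = 110
  2 = 010
Concatenate: 110 001 110 010
= 110001110010


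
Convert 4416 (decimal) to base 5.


Divide by 5 repeatedly:
4416 ÷ 5 = 883 remainder 1
883 ÷ 5 = 176 remainder 3
176 ÷ 5 = 35 remainder 1
35 ÷ 5 = 7 remainder 0
7 ÷ 5 = 1 remainder 2
1 ÷ 5 = 0 remainder 1
Reading remainders bottom-up:
= 120131


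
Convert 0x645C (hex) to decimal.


Positional values:
Position 0: C × 16^0 = 12 × 1 = 12
Position 1: 5 × 16^1 = 5 × 16 = 80
Position 2: 4 × 16^2 = 4 × 256 = 1024
Position 3: 6 × 16^3 = 6 × 4096 = 24576
Sum = 12 + 80 + 1024 + 24576
= 25692


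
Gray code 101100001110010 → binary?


Gray code: 101100001110010
MSB stays the same: 1
Each subsequent bit = prev_binary XOR current_gray:
  B[1] = 1 XOR 0 = 1
  B[2] = 1 XOR 1 = 0
  B[3] = 0 XOR 1 = 1
  B[4] = 1 XOR 0 = 1
  B[5] = 1 XOR 0 = 1
  B[6] = 1 XOR 0 = 1
  B[7] = 1 XOR 0 = 1
  B[8] = 1 XOR 1 = 0
  B[9] = 0 XOR 1 = 1
  B[10] = 1 XOR 1 = 0
  B[11] = 0 XOR 0 = 0
  B[12] = 0 XOR 0 = 0
  B[13] = 0 XOR 1 = 1
  B[14] = 1 XOR 0 = 1
= 110111110100011 (28579 decimal)


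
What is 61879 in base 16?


Divide by 16 repeatedly:
61879 ÷ 16 = 3867 remainder 7 (7)
3867 ÷ 16 = 241 remainder 11 (B)
241 ÷ 16 = 15 remainder 1 (1)
15 ÷ 16 = 0 remainder 15 (F)
Reading remainders bottom-up:
= 0xF1B7


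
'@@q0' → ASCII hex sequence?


String: '@@q0'  (4 characters)
Per-character ASCII lookup:
  '@': special character: '@' = 64 → 0x40
  '@': special character: '@' = 64 → 0x40
  'q': lowercase starts at 97: 'q' = 97 + 16 = 113 → 0x71
  '0': digits start at 48: '0' = 48 + 0 = 48 → 0x30
= 0x40 0x40 0x71 0x30


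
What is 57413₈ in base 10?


Positional values:
Position 0: 3 × 8^0 = 3
Position 1: 1 × 8^1 = 8
Position 2: 4 × 8^2 = 256
Position 3: 7 × 8^3 = 3584
Position 4: 5 × 8^4 = 20480
Sum = 3 + 8 + 256 + 3584 + 20480
= 24331


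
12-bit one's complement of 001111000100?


Original: 001111000100
Invert all bits:
  bit 0: 0 → 1
  bit 1: 0 → 1
  bit 2: 1 → 0
  bit 3: 1 → 0
  bit 4: 1 → 0
  bit 5: 1 → 0
  bit 6: 0 → 1
  bit 7: 0 → 1
  bit 8: 0 → 1
  bit 9: 1 → 0
  bit 10: 0 → 1
  bit 11: 0 → 1
= 110000111011


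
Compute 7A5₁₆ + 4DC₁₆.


Align and add column by column (LSB to MSB, each column mod 16 with carry):
  07A5
+ 04DC
  ----
  col 0: 5(5) + C(12) + 0 (carry in) = 17 → 1(1), carry out 1
  col 1: A(10) + D(13) + 1 (carry in) = 24 → 8(8), carry out 1
  col 2: 7(7) + 4(4) + 1 (carry in) = 12 → C(12), carry out 0
  col 3: 0(0) + 0(0) + 0 (carry in) = 0 → 0(0), carry out 0
Reading digits MSB→LSB: 0C81
Strip leading zeros: C81
= 0xC81


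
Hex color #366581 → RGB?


Hex: #366581
R = 36₁₆ = 54
G = 65₁₆ = 101
B = 81₁₆ = 129
= RGB(54, 101, 129)


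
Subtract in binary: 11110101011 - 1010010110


Align and subtract column by column (LSB to MSB, borrowing when needed):
  11110101011
- 01010010110
  -----------
  col 0: (1 - 0 borrow-in) - 0 → 1 - 0 = 1, borrow out 0
  col 1: (1 - 0 borrow-in) - 1 → 1 - 1 = 0, borrow out 0
  col 2: (0 - 0 borrow-in) - 1 → borrow from next column: (0+2) - 1 = 1, borrow out 1
  col 3: (1 - 1 borrow-in) - 0 → 0 - 0 = 0, borrow out 0
  col 4: (0 - 0 borrow-in) - 1 → borrow from next column: (0+2) - 1 = 1, borrow out 1
  col 5: (1 - 1 borrow-in) - 0 → 0 - 0 = 0, borrow out 0
  col 6: (0 - 0 borrow-in) - 0 → 0 - 0 = 0, borrow out 0
  col 7: (1 - 0 borrow-in) - 1 → 1 - 1 = 0, borrow out 0
  col 8: (1 - 0 borrow-in) - 0 → 1 - 0 = 1, borrow out 0
  col 9: (1 - 0 borrow-in) - 1 → 1 - 1 = 0, borrow out 0
  col 10: (1 - 0 borrow-in) - 0 → 1 - 0 = 1, borrow out 0
Reading bits MSB→LSB: 10100010101
Strip leading zeros: 10100010101
= 10100010101


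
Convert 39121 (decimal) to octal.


Divide by 8 repeatedly:
39121 ÷ 8 = 4890 remainder 1
4890 ÷ 8 = 611 remainder 2
611 ÷ 8 = 76 remainder 3
76 ÷ 8 = 9 remainder 4
9 ÷ 8 = 1 remainder 1
1 ÷ 8 = 0 remainder 1
Reading remainders bottom-up:
= 0o114321


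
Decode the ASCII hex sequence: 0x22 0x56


Codes (hex): 0x22 0x56
Per-code ASCII lookup:
  0x22 = 34  (special character) → '"'
  0x56 = 86  (range 65-90: uppercase, 86 - 65 = 21) → 'V'
= '"V'


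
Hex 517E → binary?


Each hex digit → 4 binary bits:
  5 = 0101
  1 = 0001
  7 = 0111
  E = 1110
Concatenate: 0101 0001 0111 1110
= 0101000101111110


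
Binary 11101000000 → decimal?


Positional values:
Bit 6: 1 × 2^6 = 64
Bit 8: 1 × 2^8 = 256
Bit 9: 1 × 2^9 = 512
Bit 10: 1 × 2^10 = 1024
Sum = 64 + 256 + 512 + 1024
= 1856


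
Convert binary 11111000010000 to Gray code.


Binary: 11111000010000
Gray code: G = B XOR (B >> 1)
B >> 1 = 01111100001000
11111000010000 XOR 01111100001000:
  1 XOR 0 = 1
  1 XOR 1 = 0
  1 XOR 1 = 0
  1 XOR 1 = 0
  1 XOR 1 = 0
  0 XOR 1 = 1
  0 XOR 0 = 0
  0 XOR 0 = 0
  0 XOR 0 = 0
  1 XOR 0 = 1
  0 XOR 1 = 1
  0 XOR 0 = 0
  0 XOR 0 = 0
  0 XOR 0 = 0
= 10000100011000


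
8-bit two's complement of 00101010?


Original: 00101010
Step 1 - Invert all bits: 11010101
Step 2 - Add 1: 11010101 + 1
= 11010110 (represents -42)


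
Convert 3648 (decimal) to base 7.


Divide by 7 repeatedly:
3648 ÷ 7 = 521 remainder 1
521 ÷ 7 = 74 remainder 3
74 ÷ 7 = 10 remainder 4
10 ÷ 7 = 1 remainder 3
1 ÷ 7 = 0 remainder 1
Reading remainders bottom-up:
= 13431


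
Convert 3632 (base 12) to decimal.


Positional values (base 12):
  2 × 12^0 = 2 × 1 = 2
  3 × 12^1 = 3 × 12 = 36
  6 × 12^2 = 6 × 144 = 864
  3 × 12^3 = 3 × 1728 = 5184
Sum = 2 + 36 + 864 + 5184
= 6086


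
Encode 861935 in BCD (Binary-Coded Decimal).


Each digit → 4-bit binary:
  8 → 1000
  6 → 0110
  1 → 0001
  9 → 1001
  3 → 0011
  5 → 0101
= 1000 0110 0001 1001 0011 0101


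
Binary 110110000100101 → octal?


Group into 3-bit groups: 110110000100101
  110 = 6
  110 = 6
  000 = 0
  100 = 4
  101 = 5
= 0o66045


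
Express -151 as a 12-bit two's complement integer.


Original: 000010010111
Step 1 - Invert all bits: 111101101000
Step 2 - Add 1: 111101101000 + 1
= 111101101001 (represents -151)


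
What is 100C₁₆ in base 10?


Positional values:
Position 0: C × 16^0 = 12 × 1 = 12
Position 1: 0 × 16^1 = 0 × 16 = 0
Position 2: 0 × 16^2 = 0 × 256 = 0
Position 3: 1 × 16^3 = 1 × 4096 = 4096
Sum = 12 + 0 + 0 + 4096
= 4108


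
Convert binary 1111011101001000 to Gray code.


Binary: 1111011101001000
Gray code: G = B XOR (B >> 1)
B >> 1 = 0111101110100100
1111011101001000 XOR 0111101110100100:
  1 XOR 0 = 1
  1 XOR 1 = 0
  1 XOR 1 = 0
  1 XOR 1 = 0
  0 XOR 1 = 1
  1 XOR 0 = 1
  1 XOR 1 = 0
  1 XOR 1 = 0
  0 XOR 1 = 1
  1 XOR 0 = 1
  0 XOR 1 = 1
  0 XOR 0 = 0
  1 XOR 0 = 1
  0 XOR 1 = 1
  0 XOR 0 = 0
  0 XOR 0 = 0
= 1000110011101100


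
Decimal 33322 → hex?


Divide by 16 repeatedly:
33322 ÷ 16 = 2082 remainder 10 (A)
2082 ÷ 16 = 130 remainder 2 (2)
130 ÷ 16 = 8 remainder 2 (2)
8 ÷ 16 = 0 remainder 8 (8)
Reading remainders bottom-up:
= 0x822A


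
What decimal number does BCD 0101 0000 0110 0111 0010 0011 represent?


Each 4-bit group → digit:
  0101 → 5
  0000 → 0
  0110 → 6
  0111 → 7
  0010 → 2
  0011 → 3
= 506723


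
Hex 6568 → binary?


Each hex digit → 4 binary bits:
  6 = 0110
  5 = 0101
  6 = 0110
  8 = 1000
Concatenate: 0110 0101 0110 1000
= 0110010101101000


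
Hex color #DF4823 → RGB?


Hex: #DF4823
R = DF₁₆ = 223
G = 48₁₆ = 72
B = 23₁₆ = 35
= RGB(223, 72, 35)


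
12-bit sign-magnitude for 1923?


Sign bit: 0 (positive)
Magnitude: 1923 = 11110000011
= 011110000011


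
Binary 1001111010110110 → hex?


Group into 4-bit nibbles: 1001111010110110
  1001 = 9
  1110 = E
  1011 = B
  0110 = 6
= 0x9EB6


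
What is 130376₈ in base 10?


Positional values:
Position 0: 6 × 8^0 = 6
Position 1: 7 × 8^1 = 56
Position 2: 3 × 8^2 = 192
Position 3: 0 × 8^3 = 0
Position 4: 3 × 8^4 = 12288
Position 5: 1 × 8^5 = 32768
Sum = 6 + 56 + 192 + 0 + 12288 + 32768
= 45310


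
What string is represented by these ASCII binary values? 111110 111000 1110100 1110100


Codes (binary): 111110 111000 1110100 1110100
Per-code ASCII lookup:
  111110 = 62  (special character) → '>'
  111000 = 56  (range 48-57: digits, 56 - 48 = 8) → '8'
  1110100 = 116  (range 97-122: lowercase, 116 - 97 = 19) → 't'
  1110100 = 116  (range 97-122: lowercase, 116 - 97 = 19) → 't'
= '>8tt'


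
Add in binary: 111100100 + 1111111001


Align and add column by column (LSB to MSB, carry propagating):
  00111100100
+ 01111111001
  -----------
  col 0: 0 + 1 + 0 (carry in) = 1 → bit 1, carry out 0
  col 1: 0 + 0 + 0 (carry in) = 0 → bit 0, carry out 0
  col 2: 1 + 0 + 0 (carry in) = 1 → bit 1, carry out 0
  col 3: 0 + 1 + 0 (carry in) = 1 → bit 1, carry out 0
  col 4: 0 + 1 + 0 (carry in) = 1 → bit 1, carry out 0
  col 5: 1 + 1 + 0 (carry in) = 2 → bit 0, carry out 1
  col 6: 1 + 1 + 1 (carry in) = 3 → bit 1, carry out 1
  col 7: 1 + 1 + 1 (carry in) = 3 → bit 1, carry out 1
  col 8: 1 + 1 + 1 (carry in) = 3 → bit 1, carry out 1
  col 9: 0 + 1 + 1 (carry in) = 2 → bit 0, carry out 1
  col 10: 0 + 0 + 1 (carry in) = 1 → bit 1, carry out 0
Reading bits MSB→LSB: 10111011101
Strip leading zeros: 10111011101
= 10111011101


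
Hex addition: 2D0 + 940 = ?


Align and add column by column (LSB to MSB, each column mod 16 with carry):
  02D0
+ 0940
  ----
  col 0: 0(0) + 0(0) + 0 (carry in) = 0 → 0(0), carry out 0
  col 1: D(13) + 4(4) + 0 (carry in) = 17 → 1(1), carry out 1
  col 2: 2(2) + 9(9) + 1 (carry in) = 12 → C(12), carry out 0
  col 3: 0(0) + 0(0) + 0 (carry in) = 0 → 0(0), carry out 0
Reading digits MSB→LSB: 0C10
Strip leading zeros: C10
= 0xC10


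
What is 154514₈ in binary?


Each octal digit → 3 binary bits:
  1 = 001
  5 = 101
  4 = 100
  5 = 101
  1 = 001
  4 = 100
Concatenate: 001 101 100 101 001 100
= 001101100101001100


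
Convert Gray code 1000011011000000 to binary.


Gray code: 1000011011000000
MSB stays the same: 1
Each subsequent bit = prev_binary XOR current_gray:
  B[1] = 1 XOR 0 = 1
  B[2] = 1 XOR 0 = 1
  B[3] = 1 XOR 0 = 1
  B[4] = 1 XOR 0 = 1
  B[5] = 1 XOR 1 = 0
  B[6] = 0 XOR 1 = 1
  B[7] = 1 XOR 0 = 1
  B[8] = 1 XOR 1 = 0
  B[9] = 0 XOR 1 = 1
  B[10] = 1 XOR 0 = 1
  B[11] = 1 XOR 0 = 1
  B[12] = 1 XOR 0 = 1
  B[13] = 1 XOR 0 = 1
  B[14] = 1 XOR 0 = 1
  B[15] = 1 XOR 0 = 1
= 1111101101111111 (64383 decimal)


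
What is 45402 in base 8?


Divide by 8 repeatedly:
45402 ÷ 8 = 5675 remainder 2
5675 ÷ 8 = 709 remainder 3
709 ÷ 8 = 88 remainder 5
88 ÷ 8 = 11 remainder 0
11 ÷ 8 = 1 remainder 3
1 ÷ 8 = 0 remainder 1
Reading remainders bottom-up:
= 0o130532


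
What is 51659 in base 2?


Divide by 2 repeatedly:
51659 ÷ 2 = 25829 remainder 1
25829 ÷ 2 = 12914 remainder 1
12914 ÷ 2 = 6457 remainder 0
6457 ÷ 2 = 3228 remainder 1
3228 ÷ 2 = 1614 remainder 0
1614 ÷ 2 = 807 remainder 0
807 ÷ 2 = 403 remainder 1
403 ÷ 2 = 201 remainder 1
201 ÷ 2 = 100 remainder 1
100 ÷ 2 = 50 remainder 0
50 ÷ 2 = 25 remainder 0
25 ÷ 2 = 12 remainder 1
12 ÷ 2 = 6 remainder 0
6 ÷ 2 = 3 remainder 0
3 ÷ 2 = 1 remainder 1
1 ÷ 2 = 0 remainder 1
Reading remainders bottom-up:
= 1100100111001011


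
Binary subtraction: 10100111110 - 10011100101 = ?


Align and subtract column by column (LSB to MSB, borrowing when needed):
  10100111110
- 10011100101
  -----------
  col 0: (0 - 0 borrow-in) - 1 → borrow from next column: (0+2) - 1 = 1, borrow out 1
  col 1: (1 - 1 borrow-in) - 0 → 0 - 0 = 0, borrow out 0
  col 2: (1 - 0 borrow-in) - 1 → 1 - 1 = 0, borrow out 0
  col 3: (1 - 0 borrow-in) - 0 → 1 - 0 = 1, borrow out 0
  col 4: (1 - 0 borrow-in) - 0 → 1 - 0 = 1, borrow out 0
  col 5: (1 - 0 borrow-in) - 1 → 1 - 1 = 0, borrow out 0
  col 6: (0 - 0 borrow-in) - 1 → borrow from next column: (0+2) - 1 = 1, borrow out 1
  col 7: (0 - 1 borrow-in) - 1 → borrow from next column: (-1+2) - 1 = 0, borrow out 1
  col 8: (1 - 1 borrow-in) - 0 → 0 - 0 = 0, borrow out 0
  col 9: (0 - 0 borrow-in) - 0 → 0 - 0 = 0, borrow out 0
  col 10: (1 - 0 borrow-in) - 1 → 1 - 1 = 0, borrow out 0
Reading bits MSB→LSB: 00001011001
Strip leading zeros: 1011001
= 1011001


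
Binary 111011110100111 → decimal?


Positional values:
Bit 0: 1 × 2^0 = 1
Bit 1: 1 × 2^1 = 2
Bit 2: 1 × 2^2 = 4
Bit 5: 1 × 2^5 = 32
Bit 7: 1 × 2^7 = 128
Bit 8: 1 × 2^8 = 256
Bit 9: 1 × 2^9 = 512
Bit 10: 1 × 2^10 = 1024
Bit 12: 1 × 2^12 = 4096
Bit 13: 1 × 2^13 = 8192
Bit 14: 1 × 2^14 = 16384
Sum = 1 + 2 + 4 + 32 + 128 + 256 + 512 + 1024 + 4096 + 8192 + 16384
= 30631


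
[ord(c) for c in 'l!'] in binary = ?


String: 'l!'  (2 characters)
Per-character ASCII lookup:
  'l': lowercase starts at 97: 'l' = 97 + 11 = 108 → 1101100
  '!': special character: '!' = 33 → 100001
= 1101100 100001


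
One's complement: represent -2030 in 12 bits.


Original: 011111101110
Invert all bits:
  bit 0: 0 → 1
  bit 1: 1 → 0
  bit 2: 1 → 0
  bit 3: 1 → 0
  bit 4: 1 → 0
  bit 5: 1 → 0
  bit 6: 1 → 0
  bit 7: 0 → 1
  bit 8: 1 → 0
  bit 9: 1 → 0
  bit 10: 1 → 0
  bit 11: 0 → 1
= 100000010001


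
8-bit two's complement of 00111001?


Original: 00111001
Step 1 - Invert all bits: 11000110
Step 2 - Add 1: 11000110 + 1
= 11000111 (represents -57)


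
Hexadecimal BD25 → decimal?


Positional values:
Position 0: 5 × 16^0 = 5 × 1 = 5
Position 1: 2 × 16^1 = 2 × 16 = 32
Position 2: D × 16^2 = 13 × 256 = 3328
Position 3: B × 16^3 = 11 × 4096 = 45056
Sum = 5 + 32 + 3328 + 45056
= 48421


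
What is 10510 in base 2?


Divide by 2 repeatedly:
10510 ÷ 2 = 5255 remainder 0
5255 ÷ 2 = 2627 remainder 1
2627 ÷ 2 = 1313 remainder 1
1313 ÷ 2 = 656 remainder 1
656 ÷ 2 = 328 remainder 0
328 ÷ 2 = 164 remainder 0
164 ÷ 2 = 82 remainder 0
82 ÷ 2 = 41 remainder 0
41 ÷ 2 = 20 remainder 1
20 ÷ 2 = 10 remainder 0
10 ÷ 2 = 5 remainder 0
5 ÷ 2 = 2 remainder 1
2 ÷ 2 = 1 remainder 0
1 ÷ 2 = 0 remainder 1
Reading remainders bottom-up:
= 10100100001110


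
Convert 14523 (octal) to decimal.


Positional values:
Position 0: 3 × 8^0 = 3
Position 1: 2 × 8^1 = 16
Position 2: 5 × 8^2 = 320
Position 3: 4 × 8^3 = 2048
Position 4: 1 × 8^4 = 4096
Sum = 3 + 16 + 320 + 2048 + 4096
= 6483


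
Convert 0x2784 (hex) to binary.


Each hex digit → 4 binary bits:
  2 = 0010
  7 = 0111
  8 = 1000
  4 = 0100
Concatenate: 0010 0111 1000 0100
= 0010011110000100


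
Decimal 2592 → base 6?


Divide by 6 repeatedly:
2592 ÷ 6 = 432 remainder 0
432 ÷ 6 = 72 remainder 0
72 ÷ 6 = 12 remainder 0
12 ÷ 6 = 2 remainder 0
2 ÷ 6 = 0 remainder 2
Reading remainders bottom-up:
= 20000


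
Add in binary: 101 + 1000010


Align and add column by column (LSB to MSB, carry propagating):
  00000101
+ 01000010
  --------
  col 0: 1 + 0 + 0 (carry in) = 1 → bit 1, carry out 0
  col 1: 0 + 1 + 0 (carry in) = 1 → bit 1, carry out 0
  col 2: 1 + 0 + 0 (carry in) = 1 → bit 1, carry out 0
  col 3: 0 + 0 + 0 (carry in) = 0 → bit 0, carry out 0
  col 4: 0 + 0 + 0 (carry in) = 0 → bit 0, carry out 0
  col 5: 0 + 0 + 0 (carry in) = 0 → bit 0, carry out 0
  col 6: 0 + 1 + 0 (carry in) = 1 → bit 1, carry out 0
  col 7: 0 + 0 + 0 (carry in) = 0 → bit 0, carry out 0
Reading bits MSB→LSB: 01000111
Strip leading zeros: 1000111
= 1000111


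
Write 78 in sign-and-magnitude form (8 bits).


Sign bit: 0 (positive)
Magnitude: 78 = 1001110
= 01001110


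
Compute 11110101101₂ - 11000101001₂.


Align and subtract column by column (LSB to MSB, borrowing when needed):
  11110101101
- 11000101001
  -----------
  col 0: (1 - 0 borrow-in) - 1 → 1 - 1 = 0, borrow out 0
  col 1: (0 - 0 borrow-in) - 0 → 0 - 0 = 0, borrow out 0
  col 2: (1 - 0 borrow-in) - 0 → 1 - 0 = 1, borrow out 0
  col 3: (1 - 0 borrow-in) - 1 → 1 - 1 = 0, borrow out 0
  col 4: (0 - 0 borrow-in) - 0 → 0 - 0 = 0, borrow out 0
  col 5: (1 - 0 borrow-in) - 1 → 1 - 1 = 0, borrow out 0
  col 6: (0 - 0 borrow-in) - 0 → 0 - 0 = 0, borrow out 0
  col 7: (1 - 0 borrow-in) - 0 → 1 - 0 = 1, borrow out 0
  col 8: (1 - 0 borrow-in) - 0 → 1 - 0 = 1, borrow out 0
  col 9: (1 - 0 borrow-in) - 1 → 1 - 1 = 0, borrow out 0
  col 10: (1 - 0 borrow-in) - 1 → 1 - 1 = 0, borrow out 0
Reading bits MSB→LSB: 00110000100
Strip leading zeros: 110000100
= 110000100


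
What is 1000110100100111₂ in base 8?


Group into 3-bit groups: 001000110100100111
  001 = 1
  000 = 0
  110 = 6
  100 = 4
  100 = 4
  111 = 7
= 0o106447


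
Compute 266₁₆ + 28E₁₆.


Align and add column by column (LSB to MSB, each column mod 16 with carry):
  0266
+ 028E
  ----
  col 0: 6(6) + E(14) + 0 (carry in) = 20 → 4(4), carry out 1
  col 1: 6(6) + 8(8) + 1 (carry in) = 15 → F(15), carry out 0
  col 2: 2(2) + 2(2) + 0 (carry in) = 4 → 4(4), carry out 0
  col 3: 0(0) + 0(0) + 0 (carry in) = 0 → 0(0), carry out 0
Reading digits MSB→LSB: 04F4
Strip leading zeros: 4F4
= 0x4F4


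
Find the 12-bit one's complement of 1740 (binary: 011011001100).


Original: 011011001100
Invert all bits:
  bit 0: 0 → 1
  bit 1: 1 → 0
  bit 2: 1 → 0
  bit 3: 0 → 1
  bit 4: 1 → 0
  bit 5: 1 → 0
  bit 6: 0 → 1
  bit 7: 0 → 1
  bit 8: 1 → 0
  bit 9: 1 → 0
  bit 10: 0 → 1
  bit 11: 0 → 1
= 100100110011


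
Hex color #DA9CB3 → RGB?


Hex: #DA9CB3
R = DA₁₆ = 218
G = 9C₁₆ = 156
B = B3₁₆ = 179
= RGB(218, 156, 179)


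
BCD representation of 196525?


Each digit → 4-bit binary:
  1 → 0001
  9 → 1001
  6 → 0110
  5 → 0101
  2 → 0010
  5 → 0101
= 0001 1001 0110 0101 0010 0101


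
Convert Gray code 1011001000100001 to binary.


Gray code: 1011001000100001
MSB stays the same: 1
Each subsequent bit = prev_binary XOR current_gray:
  B[1] = 1 XOR 0 = 1
  B[2] = 1 XOR 1 = 0
  B[3] = 0 XOR 1 = 1
  B[4] = 1 XOR 0 = 1
  B[5] = 1 XOR 0 = 1
  B[6] = 1 XOR 1 = 0
  B[7] = 0 XOR 0 = 0
  B[8] = 0 XOR 0 = 0
  B[9] = 0 XOR 0 = 0
  B[10] = 0 XOR 1 = 1
  B[11] = 1 XOR 0 = 1
  B[12] = 1 XOR 0 = 1
  B[13] = 1 XOR 0 = 1
  B[14] = 1 XOR 0 = 1
  B[15] = 1 XOR 1 = 0
= 1101110000111110 (56382 decimal)


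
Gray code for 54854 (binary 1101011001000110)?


Binary: 1101011001000110
Gray code: G = B XOR (B >> 1)
B >> 1 = 0110101100100011
1101011001000110 XOR 0110101100100011:
  1 XOR 0 = 1
  1 XOR 1 = 0
  0 XOR 1 = 1
  1 XOR 0 = 1
  0 XOR 1 = 1
  1 XOR 0 = 1
  1 XOR 1 = 0
  0 XOR 1 = 1
  0 XOR 0 = 0
  1 XOR 0 = 1
  0 XOR 1 = 1
  0 XOR 0 = 0
  0 XOR 0 = 0
  1 XOR 0 = 1
  1 XOR 1 = 0
  0 XOR 1 = 1
= 1011110101100101


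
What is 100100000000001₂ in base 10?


Positional values:
Bit 0: 1 × 2^0 = 1
Bit 11: 1 × 2^11 = 2048
Bit 14: 1 × 2^14 = 16384
Sum = 1 + 2048 + 16384
= 18433


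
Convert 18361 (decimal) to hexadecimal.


Divide by 16 repeatedly:
18361 ÷ 16 = 1147 remainder 9 (9)
1147 ÷ 16 = 71 remainder 11 (B)
71 ÷ 16 = 4 remainder 7 (7)
4 ÷ 16 = 0 remainder 4 (4)
Reading remainders bottom-up:
= 0x47B9


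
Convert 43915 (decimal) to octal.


Divide by 8 repeatedly:
43915 ÷ 8 = 5489 remainder 3
5489 ÷ 8 = 686 remainder 1
686 ÷ 8 = 85 remainder 6
85 ÷ 8 = 10 remainder 5
10 ÷ 8 = 1 remainder 2
1 ÷ 8 = 0 remainder 1
Reading remainders bottom-up:
= 0o125613


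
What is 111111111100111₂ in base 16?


Group into 4-bit nibbles: 0111111111100111
  0111 = 7
  1111 = F
  1110 = E
  0111 = 7
= 0x7FE7


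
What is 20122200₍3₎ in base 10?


Positional values (base 3):
  0 × 3^0 = 0 × 1 = 0
  0 × 3^1 = 0 × 3 = 0
  2 × 3^2 = 2 × 9 = 18
  2 × 3^3 = 2 × 27 = 54
  2 × 3^4 = 2 × 81 = 162
  1 × 3^5 = 1 × 243 = 243
  0 × 3^6 = 0 × 729 = 0
  2 × 3^7 = 2 × 2187 = 4374
Sum = 0 + 0 + 18 + 54 + 162 + 243 + 0 + 4374
= 4851


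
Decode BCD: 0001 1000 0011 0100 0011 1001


Each 4-bit group → digit:
  0001 → 1
  1000 → 8
  0011 → 3
  0100 → 4
  0011 → 3
  1001 → 9
= 183439


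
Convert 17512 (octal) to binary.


Each octal digit → 3 binary bits:
  1 = 001
  7 = 111
  5 = 101
  1 = 001
  2 = 010
Concatenate: 001 111 101 001 010
= 001111101001010


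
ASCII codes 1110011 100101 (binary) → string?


Codes (binary): 1110011 100101
Per-code ASCII lookup:
  1110011 = 115  (range 97-122: lowercase, 115 - 97 = 18) → 's'
  100101 = 37  (special character) → '%'
= 's%'


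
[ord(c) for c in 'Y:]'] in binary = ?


String: 'Y:]'  (3 characters)
Per-character ASCII lookup:
  'Y': uppercase starts at 65: 'Y' = 65 + 24 = 89 → 1011001
  ':': special character: ':' = 58 → 111010
  ']': special character: ']' = 93 → 1011101
= 1011001 111010 1011101


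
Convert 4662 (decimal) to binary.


Divide by 2 repeatedly:
4662 ÷ 2 = 2331 remainder 0
2331 ÷ 2 = 1165 remainder 1
1165 ÷ 2 = 582 remainder 1
582 ÷ 2 = 291 remainder 0
291 ÷ 2 = 145 remainder 1
145 ÷ 2 = 72 remainder 1
72 ÷ 2 = 36 remainder 0
36 ÷ 2 = 18 remainder 0
18 ÷ 2 = 9 remainder 0
9 ÷ 2 = 4 remainder 1
4 ÷ 2 = 2 remainder 0
2 ÷ 2 = 1 remainder 0
1 ÷ 2 = 0 remainder 1
Reading remainders bottom-up:
= 1001000110110


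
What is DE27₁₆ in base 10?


Positional values:
Position 0: 7 × 16^0 = 7 × 1 = 7
Position 1: 2 × 16^1 = 2 × 16 = 32
Position 2: E × 16^2 = 14 × 256 = 3584
Position 3: D × 16^3 = 13 × 4096 = 53248
Sum = 7 + 32 + 3584 + 53248
= 56871


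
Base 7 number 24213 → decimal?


Positional values (base 7):
  3 × 7^0 = 3 × 1 = 3
  1 × 7^1 = 1 × 7 = 7
  2 × 7^2 = 2 × 49 = 98
  4 × 7^3 = 4 × 343 = 1372
  2 × 7^4 = 2 × 2401 = 4802
Sum = 3 + 7 + 98 + 1372 + 4802
= 6282


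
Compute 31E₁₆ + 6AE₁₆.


Align and add column by column (LSB to MSB, each column mod 16 with carry):
  031E
+ 06AE
  ----
  col 0: E(14) + E(14) + 0 (carry in) = 28 → C(12), carry out 1
  col 1: 1(1) + A(10) + 1 (carry in) = 12 → C(12), carry out 0
  col 2: 3(3) + 6(6) + 0 (carry in) = 9 → 9(9), carry out 0
  col 3: 0(0) + 0(0) + 0 (carry in) = 0 → 0(0), carry out 0
Reading digits MSB→LSB: 09CC
Strip leading zeros: 9CC
= 0x9CC


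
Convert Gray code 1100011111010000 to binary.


Gray code: 1100011111010000
MSB stays the same: 1
Each subsequent bit = prev_binary XOR current_gray:
  B[1] = 1 XOR 1 = 0
  B[2] = 0 XOR 0 = 0
  B[3] = 0 XOR 0 = 0
  B[4] = 0 XOR 0 = 0
  B[5] = 0 XOR 1 = 1
  B[6] = 1 XOR 1 = 0
  B[7] = 0 XOR 1 = 1
  B[8] = 1 XOR 1 = 0
  B[9] = 0 XOR 1 = 1
  B[10] = 1 XOR 0 = 1
  B[11] = 1 XOR 1 = 0
  B[12] = 0 XOR 0 = 0
  B[13] = 0 XOR 0 = 0
  B[14] = 0 XOR 0 = 0
  B[15] = 0 XOR 0 = 0
= 1000010101100000 (34144 decimal)


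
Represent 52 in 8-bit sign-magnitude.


Sign bit: 0 (positive)
Magnitude: 52 = 0110100
= 00110100


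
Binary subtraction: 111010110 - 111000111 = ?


Align and subtract column by column (LSB to MSB, borrowing when needed):
  111010110
- 111000111
  ---------
  col 0: (0 - 0 borrow-in) - 1 → borrow from next column: (0+2) - 1 = 1, borrow out 1
  col 1: (1 - 1 borrow-in) - 1 → borrow from next column: (0+2) - 1 = 1, borrow out 1
  col 2: (1 - 1 borrow-in) - 1 → borrow from next column: (0+2) - 1 = 1, borrow out 1
  col 3: (0 - 1 borrow-in) - 0 → borrow from next column: (-1+2) - 0 = 1, borrow out 1
  col 4: (1 - 1 borrow-in) - 0 → 0 - 0 = 0, borrow out 0
  col 5: (0 - 0 borrow-in) - 0 → 0 - 0 = 0, borrow out 0
  col 6: (1 - 0 borrow-in) - 1 → 1 - 1 = 0, borrow out 0
  col 7: (1 - 0 borrow-in) - 1 → 1 - 1 = 0, borrow out 0
  col 8: (1 - 0 borrow-in) - 1 → 1 - 1 = 0, borrow out 0
Reading bits MSB→LSB: 000001111
Strip leading zeros: 1111
= 1111


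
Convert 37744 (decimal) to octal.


Divide by 8 repeatedly:
37744 ÷ 8 = 4718 remainder 0
4718 ÷ 8 = 589 remainder 6
589 ÷ 8 = 73 remainder 5
73 ÷ 8 = 9 remainder 1
9 ÷ 8 = 1 remainder 1
1 ÷ 8 = 0 remainder 1
Reading remainders bottom-up:
= 0o111560


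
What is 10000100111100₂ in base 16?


Group into 4-bit nibbles: 0010000100111100
  0010 = 2
  0001 = 1
  0011 = 3
  1100 = C
= 0x213C


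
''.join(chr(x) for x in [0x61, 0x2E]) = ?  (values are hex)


Codes (hex): 0x61 0x2E
Per-code ASCII lookup:
  0x61 = 97  (range 97-122: lowercase, 97 - 97 = 0) → 'a'
  0x2E = 46  (special character) → '.'
= 'a.'


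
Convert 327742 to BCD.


Each digit → 4-bit binary:
  3 → 0011
  2 → 0010
  7 → 0111
  7 → 0111
  4 → 0100
  2 → 0010
= 0011 0010 0111 0111 0100 0010


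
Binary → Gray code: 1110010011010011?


Binary: 1110010011010011
Gray code: G = B XOR (B >> 1)
B >> 1 = 0111001001101001
1110010011010011 XOR 0111001001101001:
  1 XOR 0 = 1
  1 XOR 1 = 0
  1 XOR 1 = 0
  0 XOR 1 = 1
  0 XOR 0 = 0
  1 XOR 0 = 1
  0 XOR 1 = 1
  0 XOR 0 = 0
  1 XOR 0 = 1
  1 XOR 1 = 0
  0 XOR 1 = 1
  1 XOR 0 = 1
  0 XOR 1 = 1
  0 XOR 0 = 0
  1 XOR 0 = 1
  1 XOR 1 = 0
= 1001011010111010


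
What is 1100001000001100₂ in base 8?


Group into 3-bit groups: 001100001000001100
  001 = 1
  100 = 4
  001 = 1
  000 = 0
  001 = 1
  100 = 4
= 0o141014


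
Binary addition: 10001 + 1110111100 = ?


Align and add column by column (LSB to MSB, carry propagating):
  00000010001
+ 01110111100
  -----------
  col 0: 1 + 0 + 0 (carry in) = 1 → bit 1, carry out 0
  col 1: 0 + 0 + 0 (carry in) = 0 → bit 0, carry out 0
  col 2: 0 + 1 + 0 (carry in) = 1 → bit 1, carry out 0
  col 3: 0 + 1 + 0 (carry in) = 1 → bit 1, carry out 0
  col 4: 1 + 1 + 0 (carry in) = 2 → bit 0, carry out 1
  col 5: 0 + 1 + 1 (carry in) = 2 → bit 0, carry out 1
  col 6: 0 + 0 + 1 (carry in) = 1 → bit 1, carry out 0
  col 7: 0 + 1 + 0 (carry in) = 1 → bit 1, carry out 0
  col 8: 0 + 1 + 0 (carry in) = 1 → bit 1, carry out 0
  col 9: 0 + 1 + 0 (carry in) = 1 → bit 1, carry out 0
  col 10: 0 + 0 + 0 (carry in) = 0 → bit 0, carry out 0
Reading bits MSB→LSB: 01111001101
Strip leading zeros: 1111001101
= 1111001101
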